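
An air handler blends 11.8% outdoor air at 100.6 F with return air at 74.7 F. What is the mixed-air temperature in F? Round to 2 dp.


T_mix = 74.7 + (11.8/100)*(100.6-74.7) = 77.76 F

77.76 F


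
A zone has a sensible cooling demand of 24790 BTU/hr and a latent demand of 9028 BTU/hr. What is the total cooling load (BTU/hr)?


Qt = 24790 + 9028 = 33818 BTU/hr

33818 BTU/hr


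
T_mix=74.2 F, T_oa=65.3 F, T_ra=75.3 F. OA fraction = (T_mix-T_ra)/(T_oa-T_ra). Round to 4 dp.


frac = (74.2 - 75.3) / (65.3 - 75.3) = 0.1100

0.1100


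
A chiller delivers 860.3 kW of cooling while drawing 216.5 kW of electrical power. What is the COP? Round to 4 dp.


COP = 860.3 / 216.5 = 3.9737

3.9737


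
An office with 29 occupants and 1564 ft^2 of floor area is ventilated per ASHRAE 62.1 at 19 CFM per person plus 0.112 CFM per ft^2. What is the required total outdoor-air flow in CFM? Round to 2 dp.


Total = 29*19 + 1564*0.112 = 726.17 CFM

726.17 CFM


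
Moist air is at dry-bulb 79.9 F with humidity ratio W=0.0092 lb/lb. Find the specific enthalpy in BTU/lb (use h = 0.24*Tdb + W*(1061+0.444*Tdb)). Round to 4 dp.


h = 0.24*79.9 + 0.0092*(1061+0.444*79.9) = 29.2636 BTU/lb

29.2636 BTU/lb


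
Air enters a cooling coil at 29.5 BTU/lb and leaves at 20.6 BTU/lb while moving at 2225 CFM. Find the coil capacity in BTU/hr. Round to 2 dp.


Q = 4.5 * 2225 * (29.5 - 20.6) = 89111.25 BTU/hr

89111.25 BTU/hr


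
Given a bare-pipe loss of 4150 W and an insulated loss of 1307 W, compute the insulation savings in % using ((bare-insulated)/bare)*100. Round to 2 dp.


Savings = ((4150-1307)/4150)*100 = 68.51 %

68.51 %


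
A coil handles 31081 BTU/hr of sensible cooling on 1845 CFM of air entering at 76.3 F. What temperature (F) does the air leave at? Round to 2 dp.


dT = 31081/(1.08*1845) = 15.5982
T_leave = 76.3 - 15.5982 = 60.70 F

60.70 F


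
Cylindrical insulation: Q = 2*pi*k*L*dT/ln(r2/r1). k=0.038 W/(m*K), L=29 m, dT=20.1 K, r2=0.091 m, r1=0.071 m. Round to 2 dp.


Q = 2*pi*0.038*29*20.1/ln(0.091/0.071) = 560.78 W

560.78 W


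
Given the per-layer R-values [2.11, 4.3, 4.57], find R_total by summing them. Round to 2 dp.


R_total = 2.11 + 4.3 + 4.57 = 10.98

10.98


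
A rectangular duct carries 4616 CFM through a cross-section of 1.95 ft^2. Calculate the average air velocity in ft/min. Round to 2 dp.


V = 4616 / 1.95 = 2367.18 ft/min

2367.18 ft/min


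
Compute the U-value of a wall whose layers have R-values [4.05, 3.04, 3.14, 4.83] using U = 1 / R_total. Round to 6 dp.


R_total = 4.05 + 3.04 + 3.14 + 4.83 = 15.06
U = 1/15.06 = 0.066401

0.066401


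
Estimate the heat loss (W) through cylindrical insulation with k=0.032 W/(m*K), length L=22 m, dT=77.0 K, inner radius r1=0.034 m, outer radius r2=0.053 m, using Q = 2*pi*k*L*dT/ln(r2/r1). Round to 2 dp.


Q = 2*pi*0.032*22*77.0/ln(0.053/0.034) = 767.23 W

767.23 W


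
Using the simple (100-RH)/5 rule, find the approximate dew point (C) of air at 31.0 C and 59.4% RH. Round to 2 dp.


Td = 31.0 - (100-59.4)/5 = 22.88 C

22.88 C


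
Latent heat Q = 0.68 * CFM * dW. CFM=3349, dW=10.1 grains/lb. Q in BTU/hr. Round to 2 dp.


Q = 0.68 * 3349 * 10.1 = 23000.93 BTU/hr

23000.93 BTU/hr


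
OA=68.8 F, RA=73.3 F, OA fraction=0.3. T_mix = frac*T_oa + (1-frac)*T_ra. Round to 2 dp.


T_mix = 0.3*68.8 + 0.7*73.3 = 71.95 F

71.95 F


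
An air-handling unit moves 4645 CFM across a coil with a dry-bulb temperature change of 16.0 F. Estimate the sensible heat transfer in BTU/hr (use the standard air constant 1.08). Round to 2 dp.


Q = 1.08 * 4645 * 16.0 = 80265.60 BTU/hr

80265.60 BTU/hr


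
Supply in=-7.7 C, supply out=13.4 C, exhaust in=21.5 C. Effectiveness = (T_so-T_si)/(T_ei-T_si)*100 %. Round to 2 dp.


eff = (13.4-(-7.7))/(21.5-(-7.7))*100 = 72.26 %

72.26 %


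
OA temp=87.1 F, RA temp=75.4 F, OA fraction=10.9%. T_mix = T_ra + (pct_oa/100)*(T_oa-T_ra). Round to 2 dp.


T_mix = 75.4 + (10.9/100)*(87.1-75.4) = 76.68 F

76.68 F


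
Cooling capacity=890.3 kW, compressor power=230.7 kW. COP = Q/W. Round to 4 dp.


COP = 890.3 / 230.7 = 3.8591

3.8591


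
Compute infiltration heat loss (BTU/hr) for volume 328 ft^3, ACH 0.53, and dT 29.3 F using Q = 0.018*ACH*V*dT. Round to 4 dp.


Q = 0.018 * 0.53 * 328 * 29.3 = 91.6832 BTU/hr

91.6832 BTU/hr


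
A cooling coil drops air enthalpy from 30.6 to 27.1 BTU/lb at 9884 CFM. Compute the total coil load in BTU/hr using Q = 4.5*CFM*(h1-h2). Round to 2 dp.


Q = 4.5 * 9884 * (30.6 - 27.1) = 155673.00 BTU/hr

155673.00 BTU/hr


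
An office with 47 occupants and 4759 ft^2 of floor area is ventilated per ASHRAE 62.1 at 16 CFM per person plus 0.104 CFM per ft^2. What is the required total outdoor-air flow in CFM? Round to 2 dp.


Total = 47*16 + 4759*0.104 = 1246.94 CFM

1246.94 CFM


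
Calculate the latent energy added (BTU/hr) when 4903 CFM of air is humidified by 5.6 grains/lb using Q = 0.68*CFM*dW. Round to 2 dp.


Q = 0.68 * 4903 * 5.6 = 18670.62 BTU/hr

18670.62 BTU/hr


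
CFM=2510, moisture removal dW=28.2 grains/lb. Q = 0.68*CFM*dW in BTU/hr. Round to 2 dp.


Q = 0.68 * 2510 * 28.2 = 48131.76 BTU/hr

48131.76 BTU/hr


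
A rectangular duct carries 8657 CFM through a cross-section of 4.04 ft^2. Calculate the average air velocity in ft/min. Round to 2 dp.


V = 8657 / 4.04 = 2142.82 ft/min

2142.82 ft/min


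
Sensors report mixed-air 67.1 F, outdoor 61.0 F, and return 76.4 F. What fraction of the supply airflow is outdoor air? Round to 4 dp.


frac = (67.1 - 76.4) / (61.0 - 76.4) = 0.6039

0.6039


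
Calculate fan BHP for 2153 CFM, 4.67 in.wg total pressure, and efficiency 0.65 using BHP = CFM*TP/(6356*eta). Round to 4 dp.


BHP = 2153 * 4.67 / (6356 * 0.65) = 2.4337 hp

2.4337 hp


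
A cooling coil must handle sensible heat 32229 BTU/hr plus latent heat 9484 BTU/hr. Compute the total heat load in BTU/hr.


Qt = 32229 + 9484 = 41713 BTU/hr

41713 BTU/hr


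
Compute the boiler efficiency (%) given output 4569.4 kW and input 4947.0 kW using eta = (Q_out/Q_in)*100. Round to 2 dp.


eta = (4569.4/4947.0)*100 = 92.37 %

92.37 %


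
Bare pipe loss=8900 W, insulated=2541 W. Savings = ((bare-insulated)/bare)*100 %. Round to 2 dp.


Savings = ((8900-2541)/8900)*100 = 71.45 %

71.45 %


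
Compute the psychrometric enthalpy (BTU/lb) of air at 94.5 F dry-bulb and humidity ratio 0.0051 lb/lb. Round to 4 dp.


h = 0.24*94.5 + 0.0051*(1061+0.444*94.5) = 28.3051 BTU/lb

28.3051 BTU/lb


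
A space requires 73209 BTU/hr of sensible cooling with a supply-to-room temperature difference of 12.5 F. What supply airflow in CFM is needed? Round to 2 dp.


CFM = 73209 / (1.08 * 12.5) = 5422.89

5422.89 CFM


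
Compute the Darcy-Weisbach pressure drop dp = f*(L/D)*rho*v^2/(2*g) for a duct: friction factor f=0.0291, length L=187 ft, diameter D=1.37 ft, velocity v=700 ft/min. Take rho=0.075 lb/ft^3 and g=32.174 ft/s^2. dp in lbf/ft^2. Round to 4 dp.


v_fps = 700/60 = 11.6667 ft/s
dp = 0.0291*(187/1.37)*0.075*11.6667^2/(2*32.174) = 0.6301 lbf/ft^2

0.6301 lbf/ft^2


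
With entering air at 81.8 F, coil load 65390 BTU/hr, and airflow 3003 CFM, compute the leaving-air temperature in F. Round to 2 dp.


dT = 65390/(1.08*3003) = 20.1619
T_leave = 81.8 - 20.1619 = 61.64 F

61.64 F


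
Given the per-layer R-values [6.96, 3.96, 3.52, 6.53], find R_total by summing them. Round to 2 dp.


R_total = 6.96 + 3.96 + 3.52 + 6.53 = 20.97

20.97


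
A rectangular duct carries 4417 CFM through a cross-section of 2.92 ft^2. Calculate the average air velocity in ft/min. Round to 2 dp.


V = 4417 / 2.92 = 1512.67 ft/min

1512.67 ft/min


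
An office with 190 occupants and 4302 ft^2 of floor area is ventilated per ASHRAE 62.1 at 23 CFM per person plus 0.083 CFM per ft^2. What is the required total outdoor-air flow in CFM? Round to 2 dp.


Total = 190*23 + 4302*0.083 = 4727.07 CFM

4727.07 CFM


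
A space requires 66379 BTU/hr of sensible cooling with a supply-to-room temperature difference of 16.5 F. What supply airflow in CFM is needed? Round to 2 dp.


CFM = 66379 / (1.08 * 16.5) = 3724.97

3724.97 CFM


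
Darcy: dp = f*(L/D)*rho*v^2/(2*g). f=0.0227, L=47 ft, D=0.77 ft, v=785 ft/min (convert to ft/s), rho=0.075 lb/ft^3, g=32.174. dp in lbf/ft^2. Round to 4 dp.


v_fps = 785/60 = 13.0833 ft/s
dp = 0.0227*(47/0.77)*0.075*13.0833^2/(2*32.174) = 0.2764 lbf/ft^2

0.2764 lbf/ft^2


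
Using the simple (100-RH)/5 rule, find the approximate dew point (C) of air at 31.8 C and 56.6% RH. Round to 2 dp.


Td = 31.8 - (100-56.6)/5 = 23.12 C

23.12 C


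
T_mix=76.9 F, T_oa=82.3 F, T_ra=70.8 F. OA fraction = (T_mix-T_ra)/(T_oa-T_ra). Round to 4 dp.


frac = (76.9 - 70.8) / (82.3 - 70.8) = 0.5304

0.5304


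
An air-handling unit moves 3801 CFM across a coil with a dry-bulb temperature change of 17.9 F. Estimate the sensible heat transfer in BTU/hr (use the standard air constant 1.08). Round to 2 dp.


Q = 1.08 * 3801 * 17.9 = 73480.93 BTU/hr

73480.93 BTU/hr


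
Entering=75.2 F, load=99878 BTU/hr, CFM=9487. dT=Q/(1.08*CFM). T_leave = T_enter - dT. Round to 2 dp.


dT = 99878/(1.08*9487) = 9.7480
T_leave = 75.2 - 9.7480 = 65.45 F

65.45 F


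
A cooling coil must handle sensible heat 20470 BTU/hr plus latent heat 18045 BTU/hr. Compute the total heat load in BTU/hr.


Qt = 20470 + 18045 = 38515 BTU/hr

38515 BTU/hr


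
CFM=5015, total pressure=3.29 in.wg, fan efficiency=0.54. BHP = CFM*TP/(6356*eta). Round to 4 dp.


BHP = 5015 * 3.29 / (6356 * 0.54) = 4.8072 hp

4.8072 hp


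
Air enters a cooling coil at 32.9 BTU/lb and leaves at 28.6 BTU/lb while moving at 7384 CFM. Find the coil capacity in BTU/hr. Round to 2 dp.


Q = 4.5 * 7384 * (32.9 - 28.6) = 142880.40 BTU/hr

142880.40 BTU/hr


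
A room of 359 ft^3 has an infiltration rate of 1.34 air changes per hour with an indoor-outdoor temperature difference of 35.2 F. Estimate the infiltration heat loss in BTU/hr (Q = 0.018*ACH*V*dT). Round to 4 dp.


Q = 0.018 * 1.34 * 359 * 35.2 = 304.7996 BTU/hr

304.7996 BTU/hr


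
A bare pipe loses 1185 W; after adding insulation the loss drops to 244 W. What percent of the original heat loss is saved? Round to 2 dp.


Savings = ((1185-244)/1185)*100 = 79.41 %

79.41 %


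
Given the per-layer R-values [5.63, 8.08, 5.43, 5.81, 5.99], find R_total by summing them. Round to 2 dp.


R_total = 5.63 + 8.08 + 5.43 + 5.81 + 5.99 = 30.94

30.94


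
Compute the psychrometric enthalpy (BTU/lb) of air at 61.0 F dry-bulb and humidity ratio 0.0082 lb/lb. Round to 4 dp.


h = 0.24*61.0 + 0.0082*(1061+0.444*61.0) = 23.5623 BTU/lb

23.5623 BTU/lb


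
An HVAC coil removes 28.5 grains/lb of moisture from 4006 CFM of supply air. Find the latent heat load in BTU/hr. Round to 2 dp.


Q = 0.68 * 4006 * 28.5 = 77636.28 BTU/hr

77636.28 BTU/hr


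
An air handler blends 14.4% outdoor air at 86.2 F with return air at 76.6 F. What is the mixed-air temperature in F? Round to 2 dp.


T_mix = 76.6 + (14.4/100)*(86.2-76.6) = 77.98 F

77.98 F


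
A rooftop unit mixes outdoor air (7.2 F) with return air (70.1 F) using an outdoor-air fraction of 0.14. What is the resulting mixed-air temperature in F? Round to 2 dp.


T_mix = 0.14*7.2 + 0.86*70.1 = 61.29 F

61.29 F


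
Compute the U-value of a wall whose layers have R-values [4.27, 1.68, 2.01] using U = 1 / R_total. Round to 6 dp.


R_total = 4.27 + 1.68 + 2.01 = 7.96
U = 1/7.96 = 0.125628

0.125628


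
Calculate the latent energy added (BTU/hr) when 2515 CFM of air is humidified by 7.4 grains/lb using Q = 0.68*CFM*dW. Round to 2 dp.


Q = 0.68 * 2515 * 7.4 = 12655.48 BTU/hr

12655.48 BTU/hr


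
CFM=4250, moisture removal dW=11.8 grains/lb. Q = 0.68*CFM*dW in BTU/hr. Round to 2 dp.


Q = 0.68 * 4250 * 11.8 = 34102.00 BTU/hr

34102.00 BTU/hr


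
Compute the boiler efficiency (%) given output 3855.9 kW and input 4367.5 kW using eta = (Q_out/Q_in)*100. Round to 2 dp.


eta = (3855.9/4367.5)*100 = 88.29 %

88.29 %


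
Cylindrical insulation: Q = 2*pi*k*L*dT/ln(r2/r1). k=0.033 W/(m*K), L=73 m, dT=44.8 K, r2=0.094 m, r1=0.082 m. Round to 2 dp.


Q = 2*pi*0.033*73*44.8/ln(0.094/0.082) = 4965.03 W

4965.03 W


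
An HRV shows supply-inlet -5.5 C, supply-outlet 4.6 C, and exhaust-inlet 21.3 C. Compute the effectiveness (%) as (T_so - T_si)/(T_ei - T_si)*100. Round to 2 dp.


eff = (4.6-(-5.5))/(21.3-(-5.5))*100 = 37.69 %

37.69 %


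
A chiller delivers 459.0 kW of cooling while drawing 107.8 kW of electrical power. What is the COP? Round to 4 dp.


COP = 459.0 / 107.8 = 4.2579

4.2579


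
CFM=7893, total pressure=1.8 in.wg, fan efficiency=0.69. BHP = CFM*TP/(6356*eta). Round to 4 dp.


BHP = 7893 * 1.8 / (6356 * 0.69) = 3.2395 hp

3.2395 hp


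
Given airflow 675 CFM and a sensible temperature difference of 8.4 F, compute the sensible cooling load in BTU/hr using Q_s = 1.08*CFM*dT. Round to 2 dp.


Q = 1.08 * 675 * 8.4 = 6123.60 BTU/hr

6123.60 BTU/hr


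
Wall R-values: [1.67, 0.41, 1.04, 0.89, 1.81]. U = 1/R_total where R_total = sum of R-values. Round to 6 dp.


R_total = 1.67 + 0.41 + 1.04 + 0.89 + 1.81 = 5.82
U = 1/5.82 = 0.171821

0.171821


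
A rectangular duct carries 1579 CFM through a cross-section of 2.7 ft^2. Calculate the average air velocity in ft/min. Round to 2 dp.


V = 1579 / 2.7 = 584.81 ft/min

584.81 ft/min


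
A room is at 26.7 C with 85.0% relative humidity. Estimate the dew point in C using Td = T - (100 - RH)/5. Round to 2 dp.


Td = 26.7 - (100-85.0)/5 = 23.70 C

23.70 C


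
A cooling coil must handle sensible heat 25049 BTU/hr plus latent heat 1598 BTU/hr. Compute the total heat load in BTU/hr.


Qt = 25049 + 1598 = 26647 BTU/hr

26647 BTU/hr


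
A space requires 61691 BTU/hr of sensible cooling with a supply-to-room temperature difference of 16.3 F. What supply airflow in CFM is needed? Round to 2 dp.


CFM = 61691 / (1.08 * 16.3) = 3504.37

3504.37 CFM


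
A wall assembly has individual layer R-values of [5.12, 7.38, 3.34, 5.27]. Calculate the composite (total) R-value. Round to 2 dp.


R_total = 5.12 + 7.38 + 3.34 + 5.27 = 21.11

21.11


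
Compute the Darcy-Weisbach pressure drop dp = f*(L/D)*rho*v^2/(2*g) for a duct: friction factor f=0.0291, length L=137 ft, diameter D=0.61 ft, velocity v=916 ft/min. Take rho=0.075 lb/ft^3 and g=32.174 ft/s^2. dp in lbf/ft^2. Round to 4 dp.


v_fps = 916/60 = 15.2667 ft/s
dp = 0.0291*(137/0.61)*0.075*15.2667^2/(2*32.174) = 1.7754 lbf/ft^2

1.7754 lbf/ft^2


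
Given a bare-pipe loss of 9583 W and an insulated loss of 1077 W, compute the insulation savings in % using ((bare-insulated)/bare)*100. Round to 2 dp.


Savings = ((9583-1077)/9583)*100 = 88.76 %

88.76 %


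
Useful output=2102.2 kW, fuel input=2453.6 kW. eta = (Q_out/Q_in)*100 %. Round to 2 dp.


eta = (2102.2/2453.6)*100 = 85.68 %

85.68 %


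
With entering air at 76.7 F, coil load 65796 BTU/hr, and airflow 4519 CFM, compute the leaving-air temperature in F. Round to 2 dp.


dT = 65796/(1.08*4519) = 13.4814
T_leave = 76.7 - 13.4814 = 63.22 F

63.22 F


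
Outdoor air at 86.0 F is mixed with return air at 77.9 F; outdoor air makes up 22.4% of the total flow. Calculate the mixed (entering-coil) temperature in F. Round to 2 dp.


T_mix = 77.9 + (22.4/100)*(86.0-77.9) = 79.71 F

79.71 F


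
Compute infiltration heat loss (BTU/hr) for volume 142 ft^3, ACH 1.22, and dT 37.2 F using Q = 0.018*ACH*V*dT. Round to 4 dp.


Q = 0.018 * 1.22 * 142 * 37.2 = 116.0015 BTU/hr

116.0015 BTU/hr


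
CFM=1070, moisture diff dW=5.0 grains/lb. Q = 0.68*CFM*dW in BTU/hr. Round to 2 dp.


Q = 0.68 * 1070 * 5.0 = 3638.00 BTU/hr

3638.00 BTU/hr


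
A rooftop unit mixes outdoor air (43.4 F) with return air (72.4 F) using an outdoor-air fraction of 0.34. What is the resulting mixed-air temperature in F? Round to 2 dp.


T_mix = 0.34*43.4 + 0.66*72.4 = 62.54 F

62.54 F


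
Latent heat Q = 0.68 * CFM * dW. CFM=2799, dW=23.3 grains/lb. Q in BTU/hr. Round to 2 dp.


Q = 0.68 * 2799 * 23.3 = 44347.36 BTU/hr

44347.36 BTU/hr


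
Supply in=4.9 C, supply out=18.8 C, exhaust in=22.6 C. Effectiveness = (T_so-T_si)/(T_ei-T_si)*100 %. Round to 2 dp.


eff = (18.8-4.9)/(22.6-4.9)*100 = 78.53 %

78.53 %


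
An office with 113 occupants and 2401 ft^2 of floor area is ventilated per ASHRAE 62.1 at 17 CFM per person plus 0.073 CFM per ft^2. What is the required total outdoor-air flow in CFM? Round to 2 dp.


Total = 113*17 + 2401*0.073 = 2096.27 CFM

2096.27 CFM


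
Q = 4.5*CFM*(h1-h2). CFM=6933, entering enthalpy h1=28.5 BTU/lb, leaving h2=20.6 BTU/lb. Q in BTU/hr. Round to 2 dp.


Q = 4.5 * 6933 * (28.5 - 20.6) = 246468.15 BTU/hr

246468.15 BTU/hr


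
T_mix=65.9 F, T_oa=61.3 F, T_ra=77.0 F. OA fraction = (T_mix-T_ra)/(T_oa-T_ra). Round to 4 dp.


frac = (65.9 - 77.0) / (61.3 - 77.0) = 0.7070

0.7070


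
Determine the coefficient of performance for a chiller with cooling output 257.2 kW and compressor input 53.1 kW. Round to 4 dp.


COP = 257.2 / 53.1 = 4.8437

4.8437


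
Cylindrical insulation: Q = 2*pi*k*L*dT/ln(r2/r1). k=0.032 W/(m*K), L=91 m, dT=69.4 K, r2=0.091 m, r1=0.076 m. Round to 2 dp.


Q = 2*pi*0.032*91*69.4/ln(0.091/0.076) = 7049.43 W

7049.43 W


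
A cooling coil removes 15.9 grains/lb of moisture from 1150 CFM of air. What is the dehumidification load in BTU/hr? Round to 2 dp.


Q = 0.68 * 1150 * 15.9 = 12433.80 BTU/hr

12433.80 BTU/hr


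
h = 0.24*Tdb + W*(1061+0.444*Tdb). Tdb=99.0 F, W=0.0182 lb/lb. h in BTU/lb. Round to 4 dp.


h = 0.24*99.0 + 0.0182*(1061+0.444*99.0) = 43.8702 BTU/lb

43.8702 BTU/lb


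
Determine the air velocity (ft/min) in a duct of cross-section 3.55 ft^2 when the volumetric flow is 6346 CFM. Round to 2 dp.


V = 6346 / 3.55 = 1787.61 ft/min

1787.61 ft/min


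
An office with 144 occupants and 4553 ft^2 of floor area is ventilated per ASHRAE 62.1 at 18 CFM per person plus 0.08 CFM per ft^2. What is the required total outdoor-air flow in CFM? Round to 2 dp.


Total = 144*18 + 4553*0.08 = 2956.24 CFM

2956.24 CFM


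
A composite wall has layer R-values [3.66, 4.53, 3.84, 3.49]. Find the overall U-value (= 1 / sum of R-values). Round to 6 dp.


R_total = 3.66 + 4.53 + 3.84 + 3.49 = 15.52
U = 1/15.52 = 0.064433

0.064433


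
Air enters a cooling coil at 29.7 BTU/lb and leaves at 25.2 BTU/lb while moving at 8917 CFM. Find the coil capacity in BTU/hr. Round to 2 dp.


Q = 4.5 * 8917 * (29.7 - 25.2) = 180569.25 BTU/hr

180569.25 BTU/hr


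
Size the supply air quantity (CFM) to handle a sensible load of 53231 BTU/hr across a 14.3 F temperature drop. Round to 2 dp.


CFM = 53231 / (1.08 * 14.3) = 3446.71

3446.71 CFM


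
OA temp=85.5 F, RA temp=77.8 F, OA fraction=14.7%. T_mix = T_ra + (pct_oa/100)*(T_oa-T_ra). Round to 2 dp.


T_mix = 77.8 + (14.7/100)*(85.5-77.8) = 78.93 F

78.93 F


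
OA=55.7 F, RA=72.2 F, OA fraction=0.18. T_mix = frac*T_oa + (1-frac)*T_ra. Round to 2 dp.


T_mix = 0.18*55.7 + 0.82*72.2 = 69.23 F

69.23 F


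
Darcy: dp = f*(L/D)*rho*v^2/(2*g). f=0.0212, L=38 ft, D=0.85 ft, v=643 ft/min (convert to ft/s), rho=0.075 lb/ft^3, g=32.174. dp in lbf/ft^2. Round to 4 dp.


v_fps = 643/60 = 10.7167 ft/s
dp = 0.0212*(38/0.85)*0.075*10.7167^2/(2*32.174) = 0.1269 lbf/ft^2

0.1269 lbf/ft^2


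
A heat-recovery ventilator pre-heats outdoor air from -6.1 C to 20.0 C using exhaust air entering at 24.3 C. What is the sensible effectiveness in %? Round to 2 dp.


eff = (20.0-(-6.1))/(24.3-(-6.1))*100 = 85.86 %

85.86 %


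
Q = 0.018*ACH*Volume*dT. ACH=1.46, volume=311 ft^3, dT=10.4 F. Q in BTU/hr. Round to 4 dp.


Q = 0.018 * 1.46 * 311 * 10.4 = 85.0000 BTU/hr

85.0000 BTU/hr


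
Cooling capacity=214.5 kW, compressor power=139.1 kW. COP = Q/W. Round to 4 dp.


COP = 214.5 / 139.1 = 1.5421

1.5421


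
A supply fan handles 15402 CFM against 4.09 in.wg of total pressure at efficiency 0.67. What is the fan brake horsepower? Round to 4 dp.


BHP = 15402 * 4.09 / (6356 * 0.67) = 14.7925 hp

14.7925 hp


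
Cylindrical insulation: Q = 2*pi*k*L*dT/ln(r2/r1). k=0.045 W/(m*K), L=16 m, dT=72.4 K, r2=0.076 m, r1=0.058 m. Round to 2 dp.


Q = 2*pi*0.045*16*72.4/ln(0.076/0.058) = 1211.77 W

1211.77 W


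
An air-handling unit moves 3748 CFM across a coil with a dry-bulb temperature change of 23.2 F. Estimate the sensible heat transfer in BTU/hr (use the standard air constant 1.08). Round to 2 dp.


Q = 1.08 * 3748 * 23.2 = 93909.89 BTU/hr

93909.89 BTU/hr


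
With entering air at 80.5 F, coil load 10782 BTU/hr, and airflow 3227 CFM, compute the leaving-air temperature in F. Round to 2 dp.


dT = 10782/(1.08*3227) = 3.0937
T_leave = 80.5 - 3.0937 = 77.41 F

77.41 F


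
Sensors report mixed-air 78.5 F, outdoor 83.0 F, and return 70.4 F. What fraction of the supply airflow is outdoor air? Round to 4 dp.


frac = (78.5 - 70.4) / (83.0 - 70.4) = 0.6429

0.6429


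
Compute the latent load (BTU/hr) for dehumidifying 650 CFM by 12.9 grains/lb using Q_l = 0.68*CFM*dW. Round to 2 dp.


Q = 0.68 * 650 * 12.9 = 5701.80 BTU/hr

5701.80 BTU/hr


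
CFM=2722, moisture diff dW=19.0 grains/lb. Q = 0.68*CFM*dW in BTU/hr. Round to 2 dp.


Q = 0.68 * 2722 * 19.0 = 35168.24 BTU/hr

35168.24 BTU/hr


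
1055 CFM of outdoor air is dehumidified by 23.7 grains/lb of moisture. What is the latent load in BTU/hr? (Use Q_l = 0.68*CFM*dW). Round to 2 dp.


Q = 0.68 * 1055 * 23.7 = 17002.38 BTU/hr

17002.38 BTU/hr


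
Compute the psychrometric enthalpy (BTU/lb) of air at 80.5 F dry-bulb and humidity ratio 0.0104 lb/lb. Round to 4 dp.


h = 0.24*80.5 + 0.0104*(1061+0.444*80.5) = 30.7261 BTU/lb

30.7261 BTU/lb


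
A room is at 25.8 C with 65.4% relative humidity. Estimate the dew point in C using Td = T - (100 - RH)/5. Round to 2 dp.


Td = 25.8 - (100-65.4)/5 = 18.88 C

18.88 C


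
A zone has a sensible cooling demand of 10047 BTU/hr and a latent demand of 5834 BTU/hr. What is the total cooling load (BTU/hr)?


Qt = 10047 + 5834 = 15881 BTU/hr

15881 BTU/hr


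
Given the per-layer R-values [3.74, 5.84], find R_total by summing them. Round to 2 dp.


R_total = 3.74 + 5.84 = 9.58

9.58


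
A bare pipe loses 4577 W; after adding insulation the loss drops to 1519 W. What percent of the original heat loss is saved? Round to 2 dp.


Savings = ((4577-1519)/4577)*100 = 66.81 %

66.81 %


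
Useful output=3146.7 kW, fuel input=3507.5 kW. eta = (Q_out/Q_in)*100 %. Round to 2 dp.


eta = (3146.7/3507.5)*100 = 89.71 %

89.71 %


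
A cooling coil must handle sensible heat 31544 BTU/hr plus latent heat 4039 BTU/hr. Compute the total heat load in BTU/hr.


Qt = 31544 + 4039 = 35583 BTU/hr

35583 BTU/hr


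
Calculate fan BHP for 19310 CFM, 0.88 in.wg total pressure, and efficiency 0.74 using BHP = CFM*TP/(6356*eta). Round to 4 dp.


BHP = 19310 * 0.88 / (6356 * 0.74) = 3.6128 hp

3.6128 hp


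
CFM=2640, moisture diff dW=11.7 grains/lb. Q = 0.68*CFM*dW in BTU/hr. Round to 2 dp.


Q = 0.68 * 2640 * 11.7 = 21003.84 BTU/hr

21003.84 BTU/hr


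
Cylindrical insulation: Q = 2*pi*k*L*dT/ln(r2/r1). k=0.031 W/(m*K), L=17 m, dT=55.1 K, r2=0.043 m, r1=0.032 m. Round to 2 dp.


Q = 2*pi*0.031*17*55.1/ln(0.043/0.032) = 617.50 W

617.50 W


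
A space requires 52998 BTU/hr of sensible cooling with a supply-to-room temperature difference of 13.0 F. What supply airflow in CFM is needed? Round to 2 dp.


CFM = 52998 / (1.08 * 13.0) = 3774.79

3774.79 CFM


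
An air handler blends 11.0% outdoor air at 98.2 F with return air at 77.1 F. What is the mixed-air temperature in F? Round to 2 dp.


T_mix = 77.1 + (11.0/100)*(98.2-77.1) = 79.42 F

79.42 F


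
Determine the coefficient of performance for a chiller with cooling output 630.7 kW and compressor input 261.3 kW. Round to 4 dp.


COP = 630.7 / 261.3 = 2.4137

2.4137


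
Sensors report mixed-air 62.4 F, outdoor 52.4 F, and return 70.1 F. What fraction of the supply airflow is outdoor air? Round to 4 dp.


frac = (62.4 - 70.1) / (52.4 - 70.1) = 0.4350

0.4350


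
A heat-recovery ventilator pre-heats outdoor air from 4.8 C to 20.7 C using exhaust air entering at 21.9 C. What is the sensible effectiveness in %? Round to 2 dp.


eff = (20.7-4.8)/(21.9-4.8)*100 = 92.98 %

92.98 %


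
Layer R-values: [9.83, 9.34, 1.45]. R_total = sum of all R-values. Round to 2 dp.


R_total = 9.83 + 9.34 + 1.45 = 20.62

20.62


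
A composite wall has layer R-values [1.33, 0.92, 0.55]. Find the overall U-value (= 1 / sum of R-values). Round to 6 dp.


R_total = 1.33 + 0.92 + 0.55 = 2.80
U = 1/2.80 = 0.357143

0.357143


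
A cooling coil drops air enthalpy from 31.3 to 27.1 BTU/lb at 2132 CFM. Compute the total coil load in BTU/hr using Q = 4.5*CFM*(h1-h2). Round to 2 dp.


Q = 4.5 * 2132 * (31.3 - 27.1) = 40294.80 BTU/hr

40294.80 BTU/hr


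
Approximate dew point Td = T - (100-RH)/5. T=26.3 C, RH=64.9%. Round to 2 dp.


Td = 26.3 - (100-64.9)/5 = 19.28 C

19.28 C


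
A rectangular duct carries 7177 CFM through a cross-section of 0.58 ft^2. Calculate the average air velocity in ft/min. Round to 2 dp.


V = 7177 / 0.58 = 12374.14 ft/min

12374.14 ft/min


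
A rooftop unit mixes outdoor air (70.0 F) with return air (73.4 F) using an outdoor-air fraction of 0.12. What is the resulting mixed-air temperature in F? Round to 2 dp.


T_mix = 0.12*70.0 + 0.88*73.4 = 72.99 F

72.99 F


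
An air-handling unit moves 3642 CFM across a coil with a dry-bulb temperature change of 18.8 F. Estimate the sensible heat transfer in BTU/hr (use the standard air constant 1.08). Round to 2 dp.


Q = 1.08 * 3642 * 18.8 = 73947.17 BTU/hr

73947.17 BTU/hr


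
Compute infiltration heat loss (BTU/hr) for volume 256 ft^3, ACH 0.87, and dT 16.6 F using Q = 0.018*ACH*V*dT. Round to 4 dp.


Q = 0.018 * 0.87 * 256 * 16.6 = 66.5487 BTU/hr

66.5487 BTU/hr


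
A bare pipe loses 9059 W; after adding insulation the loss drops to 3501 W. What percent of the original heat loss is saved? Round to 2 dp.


Savings = ((9059-3501)/9059)*100 = 61.35 %

61.35 %


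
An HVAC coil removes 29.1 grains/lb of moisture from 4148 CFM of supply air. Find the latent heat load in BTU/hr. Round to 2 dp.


Q = 0.68 * 4148 * 29.1 = 82080.62 BTU/hr

82080.62 BTU/hr


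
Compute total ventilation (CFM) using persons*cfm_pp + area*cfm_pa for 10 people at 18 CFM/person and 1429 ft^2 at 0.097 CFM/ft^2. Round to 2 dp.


Total = 10*18 + 1429*0.097 = 318.61 CFM

318.61 CFM


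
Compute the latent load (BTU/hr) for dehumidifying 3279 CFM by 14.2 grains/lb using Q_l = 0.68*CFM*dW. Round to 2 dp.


Q = 0.68 * 3279 * 14.2 = 31662.02 BTU/hr

31662.02 BTU/hr


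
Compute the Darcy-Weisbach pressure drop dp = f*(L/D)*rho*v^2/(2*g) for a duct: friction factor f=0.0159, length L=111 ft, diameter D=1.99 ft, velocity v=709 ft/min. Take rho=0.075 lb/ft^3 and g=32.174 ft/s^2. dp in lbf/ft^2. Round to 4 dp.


v_fps = 709/60 = 11.8167 ft/s
dp = 0.0159*(111/1.99)*0.075*11.8167^2/(2*32.174) = 0.1443 lbf/ft^2

0.1443 lbf/ft^2


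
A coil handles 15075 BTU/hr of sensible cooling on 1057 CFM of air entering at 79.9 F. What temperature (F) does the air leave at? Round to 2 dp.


dT = 15075/(1.08*1057) = 13.2056
T_leave = 79.9 - 13.2056 = 66.69 F

66.69 F


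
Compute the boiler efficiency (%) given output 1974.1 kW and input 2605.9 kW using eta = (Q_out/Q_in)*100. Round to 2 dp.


eta = (1974.1/2605.9)*100 = 75.76 %

75.76 %


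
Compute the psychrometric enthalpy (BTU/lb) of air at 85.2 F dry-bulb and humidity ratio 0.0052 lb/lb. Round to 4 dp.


h = 0.24*85.2 + 0.0052*(1061+0.444*85.2) = 26.1619 BTU/lb

26.1619 BTU/lb


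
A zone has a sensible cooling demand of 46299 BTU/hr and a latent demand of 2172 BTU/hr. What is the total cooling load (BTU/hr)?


Qt = 46299 + 2172 = 48471 BTU/hr

48471 BTU/hr


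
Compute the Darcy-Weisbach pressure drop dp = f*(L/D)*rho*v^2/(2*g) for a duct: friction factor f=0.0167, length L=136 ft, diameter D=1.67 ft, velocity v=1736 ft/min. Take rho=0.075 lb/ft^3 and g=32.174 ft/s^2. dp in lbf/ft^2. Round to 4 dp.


v_fps = 1736/60 = 28.9333 ft/s
dp = 0.0167*(136/1.67)*0.075*28.9333^2/(2*32.174) = 1.3270 lbf/ft^2

1.3270 lbf/ft^2


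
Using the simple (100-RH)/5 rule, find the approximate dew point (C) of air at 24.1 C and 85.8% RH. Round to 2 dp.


Td = 24.1 - (100-85.8)/5 = 21.26 C

21.26 C


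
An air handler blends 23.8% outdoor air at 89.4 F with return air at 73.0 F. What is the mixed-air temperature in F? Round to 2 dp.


T_mix = 73.0 + (23.8/100)*(89.4-73.0) = 76.90 F

76.90 F


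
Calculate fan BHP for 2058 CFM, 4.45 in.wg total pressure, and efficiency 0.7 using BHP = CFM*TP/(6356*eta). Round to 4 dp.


BHP = 2058 * 4.45 / (6356 * 0.7) = 2.0584 hp

2.0584 hp


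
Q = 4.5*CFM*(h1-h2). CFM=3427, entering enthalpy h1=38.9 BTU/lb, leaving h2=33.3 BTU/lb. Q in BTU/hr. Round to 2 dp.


Q = 4.5 * 3427 * (38.9 - 33.3) = 86360.40 BTU/hr

86360.40 BTU/hr


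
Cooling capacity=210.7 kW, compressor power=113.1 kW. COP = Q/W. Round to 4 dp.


COP = 210.7 / 113.1 = 1.8630

1.8630


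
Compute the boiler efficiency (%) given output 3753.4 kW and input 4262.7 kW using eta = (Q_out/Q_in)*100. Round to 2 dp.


eta = (3753.4/4262.7)*100 = 88.05 %

88.05 %


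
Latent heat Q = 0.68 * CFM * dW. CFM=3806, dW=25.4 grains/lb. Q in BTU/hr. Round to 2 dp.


Q = 0.68 * 3806 * 25.4 = 65737.23 BTU/hr

65737.23 BTU/hr


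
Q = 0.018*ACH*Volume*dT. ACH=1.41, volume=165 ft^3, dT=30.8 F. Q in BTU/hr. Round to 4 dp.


Q = 0.018 * 1.41 * 165 * 30.8 = 128.9812 BTU/hr

128.9812 BTU/hr


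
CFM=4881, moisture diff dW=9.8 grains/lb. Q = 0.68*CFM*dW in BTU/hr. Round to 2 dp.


Q = 0.68 * 4881 * 9.8 = 32526.98 BTU/hr

32526.98 BTU/hr


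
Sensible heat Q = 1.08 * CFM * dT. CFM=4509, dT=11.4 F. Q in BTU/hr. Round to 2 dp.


Q = 1.08 * 4509 * 11.4 = 55514.81 BTU/hr

55514.81 BTU/hr


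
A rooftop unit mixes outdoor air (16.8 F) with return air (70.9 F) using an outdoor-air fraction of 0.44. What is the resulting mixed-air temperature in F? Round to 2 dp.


T_mix = 0.44*16.8 + 0.56*70.9 = 47.10 F

47.10 F


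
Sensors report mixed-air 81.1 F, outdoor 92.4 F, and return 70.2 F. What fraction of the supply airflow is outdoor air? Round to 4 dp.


frac = (81.1 - 70.2) / (92.4 - 70.2) = 0.4910

0.4910


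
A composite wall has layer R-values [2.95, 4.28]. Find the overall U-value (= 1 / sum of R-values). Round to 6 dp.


R_total = 2.95 + 4.28 = 7.23
U = 1/7.23 = 0.138313

0.138313


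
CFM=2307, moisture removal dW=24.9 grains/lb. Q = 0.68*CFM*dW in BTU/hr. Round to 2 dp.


Q = 0.68 * 2307 * 24.9 = 39062.12 BTU/hr

39062.12 BTU/hr


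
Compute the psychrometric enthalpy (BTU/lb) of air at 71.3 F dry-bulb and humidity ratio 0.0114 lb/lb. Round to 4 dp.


h = 0.24*71.3 + 0.0114*(1061+0.444*71.3) = 29.5683 BTU/lb

29.5683 BTU/lb


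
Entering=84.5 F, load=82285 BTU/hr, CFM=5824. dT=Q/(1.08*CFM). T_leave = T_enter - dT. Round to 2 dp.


dT = 82285/(1.08*5824) = 13.0820
T_leave = 84.5 - 13.0820 = 71.42 F

71.42 F


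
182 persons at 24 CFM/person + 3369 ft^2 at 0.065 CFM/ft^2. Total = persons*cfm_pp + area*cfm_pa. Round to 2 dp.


Total = 182*24 + 3369*0.065 = 4586.99 CFM

4586.99 CFM


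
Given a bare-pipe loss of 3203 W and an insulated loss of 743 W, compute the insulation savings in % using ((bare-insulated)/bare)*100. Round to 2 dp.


Savings = ((3203-743)/3203)*100 = 76.80 %

76.80 %


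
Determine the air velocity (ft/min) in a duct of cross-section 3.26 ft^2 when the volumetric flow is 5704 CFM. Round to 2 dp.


V = 5704 / 3.26 = 1749.69 ft/min

1749.69 ft/min


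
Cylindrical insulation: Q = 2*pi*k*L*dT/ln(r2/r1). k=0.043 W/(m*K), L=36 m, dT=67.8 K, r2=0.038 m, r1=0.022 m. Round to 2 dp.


Q = 2*pi*0.043*36*67.8/ln(0.038/0.022) = 1206.58 W

1206.58 W


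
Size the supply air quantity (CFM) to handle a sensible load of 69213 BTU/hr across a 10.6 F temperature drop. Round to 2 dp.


CFM = 69213 / (1.08 * 10.6) = 6045.86

6045.86 CFM


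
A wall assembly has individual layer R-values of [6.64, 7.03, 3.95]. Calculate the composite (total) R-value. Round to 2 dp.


R_total = 6.64 + 7.03 + 3.95 = 17.62

17.62


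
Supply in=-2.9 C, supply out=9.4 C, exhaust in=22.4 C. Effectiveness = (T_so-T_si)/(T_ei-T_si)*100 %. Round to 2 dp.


eff = (9.4-(-2.9))/(22.4-(-2.9))*100 = 48.62 %

48.62 %


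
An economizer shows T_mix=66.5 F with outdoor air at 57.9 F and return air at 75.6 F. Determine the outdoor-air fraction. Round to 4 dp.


frac = (66.5 - 75.6) / (57.9 - 75.6) = 0.5141

0.5141


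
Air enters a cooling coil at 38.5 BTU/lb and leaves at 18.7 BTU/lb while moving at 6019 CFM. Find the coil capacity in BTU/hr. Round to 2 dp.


Q = 4.5 * 6019 * (38.5 - 18.7) = 536292.90 BTU/hr

536292.90 BTU/hr


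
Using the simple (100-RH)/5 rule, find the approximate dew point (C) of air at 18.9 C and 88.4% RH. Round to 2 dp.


Td = 18.9 - (100-88.4)/5 = 16.58 C

16.58 C


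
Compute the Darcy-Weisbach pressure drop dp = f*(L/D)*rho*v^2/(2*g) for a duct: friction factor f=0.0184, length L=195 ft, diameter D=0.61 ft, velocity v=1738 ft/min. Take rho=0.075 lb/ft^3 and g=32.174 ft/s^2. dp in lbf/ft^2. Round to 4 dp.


v_fps = 1738/60 = 28.9667 ft/s
dp = 0.0184*(195/0.61)*0.075*28.9667^2/(2*32.174) = 5.7524 lbf/ft^2

5.7524 lbf/ft^2


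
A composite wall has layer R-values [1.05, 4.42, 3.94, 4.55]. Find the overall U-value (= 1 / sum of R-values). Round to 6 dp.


R_total = 1.05 + 4.42 + 3.94 + 4.55 = 13.96
U = 1/13.96 = 0.071633

0.071633


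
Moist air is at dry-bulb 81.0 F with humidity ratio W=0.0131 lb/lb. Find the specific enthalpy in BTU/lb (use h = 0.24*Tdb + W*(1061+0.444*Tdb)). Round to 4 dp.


h = 0.24*81.0 + 0.0131*(1061+0.444*81.0) = 33.8102 BTU/lb

33.8102 BTU/lb


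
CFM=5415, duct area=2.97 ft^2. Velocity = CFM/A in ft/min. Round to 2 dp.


V = 5415 / 2.97 = 1823.23 ft/min

1823.23 ft/min


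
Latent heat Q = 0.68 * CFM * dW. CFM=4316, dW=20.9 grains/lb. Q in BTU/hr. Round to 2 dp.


Q = 0.68 * 4316 * 20.9 = 61338.99 BTU/hr

61338.99 BTU/hr


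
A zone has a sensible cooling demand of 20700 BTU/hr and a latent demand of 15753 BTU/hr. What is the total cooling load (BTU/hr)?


Qt = 20700 + 15753 = 36453 BTU/hr

36453 BTU/hr


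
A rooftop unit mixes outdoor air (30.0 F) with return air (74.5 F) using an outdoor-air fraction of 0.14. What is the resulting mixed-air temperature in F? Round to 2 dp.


T_mix = 0.14*30.0 + 0.86*74.5 = 68.27 F

68.27 F


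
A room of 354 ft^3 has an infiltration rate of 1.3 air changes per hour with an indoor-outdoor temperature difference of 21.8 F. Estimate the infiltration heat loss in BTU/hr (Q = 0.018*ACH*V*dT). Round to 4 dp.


Q = 0.018 * 1.3 * 354 * 21.8 = 180.5825 BTU/hr

180.5825 BTU/hr


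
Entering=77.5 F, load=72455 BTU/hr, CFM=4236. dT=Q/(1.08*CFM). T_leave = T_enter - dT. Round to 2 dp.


dT = 72455/(1.08*4236) = 15.8376
T_leave = 77.5 - 15.8376 = 61.66 F

61.66 F


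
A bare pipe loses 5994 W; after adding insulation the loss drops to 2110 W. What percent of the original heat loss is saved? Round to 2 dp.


Savings = ((5994-2110)/5994)*100 = 64.80 %

64.80 %


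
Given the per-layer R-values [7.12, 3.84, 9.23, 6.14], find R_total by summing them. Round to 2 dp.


R_total = 7.12 + 3.84 + 9.23 + 6.14 = 26.33

26.33


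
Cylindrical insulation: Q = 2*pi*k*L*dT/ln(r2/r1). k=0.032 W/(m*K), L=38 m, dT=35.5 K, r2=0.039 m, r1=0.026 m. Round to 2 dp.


Q = 2*pi*0.032*38*35.5/ln(0.039/0.026) = 668.94 W

668.94 W


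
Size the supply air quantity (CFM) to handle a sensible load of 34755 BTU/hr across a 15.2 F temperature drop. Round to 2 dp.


CFM = 34755 / (1.08 * 15.2) = 2117.14

2117.14 CFM


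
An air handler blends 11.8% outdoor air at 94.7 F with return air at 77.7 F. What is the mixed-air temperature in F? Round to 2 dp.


T_mix = 77.7 + (11.8/100)*(94.7-77.7) = 79.71 F

79.71 F


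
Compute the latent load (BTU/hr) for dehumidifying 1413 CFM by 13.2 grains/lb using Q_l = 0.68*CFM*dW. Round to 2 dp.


Q = 0.68 * 1413 * 13.2 = 12683.09 BTU/hr

12683.09 BTU/hr


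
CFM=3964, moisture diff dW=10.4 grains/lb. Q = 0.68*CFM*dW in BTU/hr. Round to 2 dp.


Q = 0.68 * 3964 * 10.4 = 28033.41 BTU/hr

28033.41 BTU/hr


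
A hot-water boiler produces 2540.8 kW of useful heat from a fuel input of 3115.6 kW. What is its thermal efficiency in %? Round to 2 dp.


eta = (2540.8/3115.6)*100 = 81.55 %

81.55 %


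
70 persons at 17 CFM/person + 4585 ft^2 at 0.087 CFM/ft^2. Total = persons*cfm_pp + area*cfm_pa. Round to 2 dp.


Total = 70*17 + 4585*0.087 = 1588.90 CFM

1588.90 CFM


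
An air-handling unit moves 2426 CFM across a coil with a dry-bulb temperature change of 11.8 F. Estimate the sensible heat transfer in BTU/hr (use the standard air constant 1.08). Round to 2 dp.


Q = 1.08 * 2426 * 11.8 = 30916.94 BTU/hr

30916.94 BTU/hr


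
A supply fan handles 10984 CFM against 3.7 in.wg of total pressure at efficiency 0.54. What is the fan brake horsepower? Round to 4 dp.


BHP = 10984 * 3.7 / (6356 * 0.54) = 11.8409 hp

11.8409 hp


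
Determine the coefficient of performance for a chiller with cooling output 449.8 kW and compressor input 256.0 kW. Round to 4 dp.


COP = 449.8 / 256.0 = 1.7570

1.7570


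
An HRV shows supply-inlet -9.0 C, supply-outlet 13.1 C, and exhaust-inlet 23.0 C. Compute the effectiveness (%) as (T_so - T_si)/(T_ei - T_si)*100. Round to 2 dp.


eff = (13.1-(-9.0))/(23.0-(-9.0))*100 = 69.06 %

69.06 %


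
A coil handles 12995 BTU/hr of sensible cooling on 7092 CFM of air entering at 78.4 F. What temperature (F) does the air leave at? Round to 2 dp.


dT = 12995/(1.08*7092) = 1.6966
T_leave = 78.4 - 1.6966 = 76.70 F

76.70 F


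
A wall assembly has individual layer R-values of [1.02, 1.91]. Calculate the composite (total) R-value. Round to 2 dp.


R_total = 1.02 + 1.91 = 2.93

2.93


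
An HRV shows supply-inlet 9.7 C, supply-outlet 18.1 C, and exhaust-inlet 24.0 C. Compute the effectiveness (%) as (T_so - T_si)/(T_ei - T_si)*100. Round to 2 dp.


eff = (18.1-9.7)/(24.0-9.7)*100 = 58.74 %

58.74 %


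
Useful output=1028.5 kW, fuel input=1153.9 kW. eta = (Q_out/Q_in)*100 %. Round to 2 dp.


eta = (1028.5/1153.9)*100 = 89.13 %

89.13 %


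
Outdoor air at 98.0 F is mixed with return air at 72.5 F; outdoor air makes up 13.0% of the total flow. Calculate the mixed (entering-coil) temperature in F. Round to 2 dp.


T_mix = 72.5 + (13.0/100)*(98.0-72.5) = 75.82 F

75.82 F


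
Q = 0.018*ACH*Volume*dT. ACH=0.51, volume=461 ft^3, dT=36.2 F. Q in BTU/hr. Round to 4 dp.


Q = 0.018 * 0.51 * 461 * 36.2 = 153.1977 BTU/hr

153.1977 BTU/hr


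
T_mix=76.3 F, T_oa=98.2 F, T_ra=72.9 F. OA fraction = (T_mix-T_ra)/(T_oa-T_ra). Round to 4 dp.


frac = (76.3 - 72.9) / (98.2 - 72.9) = 0.1344

0.1344


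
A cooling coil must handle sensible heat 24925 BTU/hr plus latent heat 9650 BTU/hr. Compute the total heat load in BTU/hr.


Qt = 24925 + 9650 = 34575 BTU/hr

34575 BTU/hr


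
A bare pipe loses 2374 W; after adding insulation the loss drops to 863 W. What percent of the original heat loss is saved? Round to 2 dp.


Savings = ((2374-863)/2374)*100 = 63.65 %

63.65 %
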